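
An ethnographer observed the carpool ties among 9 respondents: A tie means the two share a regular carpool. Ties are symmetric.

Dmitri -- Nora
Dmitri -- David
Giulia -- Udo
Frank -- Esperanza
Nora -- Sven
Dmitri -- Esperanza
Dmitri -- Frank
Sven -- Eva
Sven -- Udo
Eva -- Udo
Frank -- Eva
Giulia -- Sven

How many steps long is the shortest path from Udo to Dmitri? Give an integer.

One shortest route is Udo – Eva – Frank – Dmitri, which uses 3 edges, and at distance 2 from Udo we only reach {Frank, Nora}, which does not include Dmitri. So d(Udo,Dmitri) = 3.

3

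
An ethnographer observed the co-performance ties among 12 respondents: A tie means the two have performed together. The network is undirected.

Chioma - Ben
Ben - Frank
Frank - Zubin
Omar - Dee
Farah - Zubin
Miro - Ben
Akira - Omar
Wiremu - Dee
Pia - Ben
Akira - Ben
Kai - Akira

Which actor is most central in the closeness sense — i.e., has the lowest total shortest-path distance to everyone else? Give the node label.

Farness (sum of distances to all others) for each node — Akira:23, Ben:21, Chioma:31, Dee:37, Farah:45, Frank:27, Kai:33, Miro:31, Omar:29, Pia:31, Wiremu:47, Zubin:35.
The smallest farness is 21, for Ben, so Ben has the highest closeness.

Ben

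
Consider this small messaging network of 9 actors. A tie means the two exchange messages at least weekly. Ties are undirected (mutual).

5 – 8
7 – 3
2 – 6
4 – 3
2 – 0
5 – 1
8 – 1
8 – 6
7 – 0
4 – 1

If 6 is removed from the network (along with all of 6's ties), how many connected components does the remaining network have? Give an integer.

1

6's neighbors (2 and 8) remain reachable from one another through other ties, so the rest of the network stays in one piece.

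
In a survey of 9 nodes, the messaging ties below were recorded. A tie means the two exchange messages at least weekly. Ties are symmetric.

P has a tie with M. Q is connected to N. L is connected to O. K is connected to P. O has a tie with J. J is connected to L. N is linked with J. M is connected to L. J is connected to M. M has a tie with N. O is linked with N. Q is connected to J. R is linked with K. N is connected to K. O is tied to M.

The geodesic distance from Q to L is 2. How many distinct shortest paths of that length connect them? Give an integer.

The shortest distance is 2, and the only length-2 path is Q–J–L. So there is exactly 1 shortest path.

1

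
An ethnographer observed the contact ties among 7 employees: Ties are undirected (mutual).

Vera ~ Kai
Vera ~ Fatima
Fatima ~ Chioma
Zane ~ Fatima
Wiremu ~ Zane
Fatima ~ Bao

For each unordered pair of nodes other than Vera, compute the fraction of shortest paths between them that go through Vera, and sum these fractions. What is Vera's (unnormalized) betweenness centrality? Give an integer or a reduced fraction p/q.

Pairs whose geodesics pass through Vera — Zane–Kai: 1; Fatima–Kai: 1; Wiremu–Kai: 1; Bao–Kai: 1; Kai–Chioma: 1.
All other pairs contribute 0.
Summing the contributions gives betweenness(Vera) = 5.

5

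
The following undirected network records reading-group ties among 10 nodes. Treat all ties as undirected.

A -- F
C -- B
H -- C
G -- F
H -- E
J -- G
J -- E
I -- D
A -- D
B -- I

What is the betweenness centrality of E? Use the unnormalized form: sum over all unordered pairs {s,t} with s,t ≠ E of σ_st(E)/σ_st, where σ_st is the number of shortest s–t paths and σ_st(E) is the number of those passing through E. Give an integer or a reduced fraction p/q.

Pairs whose geodesics pass through E — G–B: 1/2; G–C: 1; G–H: 1; F–C: 1/2; F–H: 1; A–H: 1/2; I–J: 1/2; B–J: 1; C–J: 1; H–J: 1.
All other pairs contribute 0.
Summing the contributions gives betweenness(E) = 8.

8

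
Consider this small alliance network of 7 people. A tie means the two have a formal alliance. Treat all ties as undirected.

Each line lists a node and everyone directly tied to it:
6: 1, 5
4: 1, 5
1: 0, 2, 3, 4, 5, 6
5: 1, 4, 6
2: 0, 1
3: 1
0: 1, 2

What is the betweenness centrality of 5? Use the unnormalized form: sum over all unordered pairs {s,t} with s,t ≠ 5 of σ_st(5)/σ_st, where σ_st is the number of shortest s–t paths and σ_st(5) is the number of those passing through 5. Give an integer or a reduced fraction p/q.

Pairs whose geodesics pass through 5 — 4–6: 1/2.
All other pairs contribute 0.
Summing the contributions gives betweenness(5) = 1/2.

1/2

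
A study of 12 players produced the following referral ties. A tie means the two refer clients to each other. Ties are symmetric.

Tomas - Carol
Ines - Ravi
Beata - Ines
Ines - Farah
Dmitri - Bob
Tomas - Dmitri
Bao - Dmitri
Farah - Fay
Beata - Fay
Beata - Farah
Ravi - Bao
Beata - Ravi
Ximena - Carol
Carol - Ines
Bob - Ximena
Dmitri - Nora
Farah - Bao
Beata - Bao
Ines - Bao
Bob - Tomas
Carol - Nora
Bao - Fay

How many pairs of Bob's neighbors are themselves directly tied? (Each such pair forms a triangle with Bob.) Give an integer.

1

Bob's neighbors: Dmitri, Tomas, and Ximena.
Neighbor pairs that are themselves tied: Bob–Dmitri–Tomas. Each forms one triangle with Bob, for 1 in total.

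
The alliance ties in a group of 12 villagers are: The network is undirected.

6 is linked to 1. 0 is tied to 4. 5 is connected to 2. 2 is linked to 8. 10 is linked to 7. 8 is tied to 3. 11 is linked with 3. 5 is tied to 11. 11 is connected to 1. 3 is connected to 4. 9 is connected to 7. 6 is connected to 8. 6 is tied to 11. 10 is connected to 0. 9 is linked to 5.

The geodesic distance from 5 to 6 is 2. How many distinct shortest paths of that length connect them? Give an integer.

1

The shortest distance is 2, and the only length-2 path is 5–11–6. So there is exactly 1 shortest path.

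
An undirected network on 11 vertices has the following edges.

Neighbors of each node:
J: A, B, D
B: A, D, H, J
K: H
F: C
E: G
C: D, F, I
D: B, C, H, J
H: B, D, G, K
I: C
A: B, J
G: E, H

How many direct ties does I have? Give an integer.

1

I is directly tied to C. That is 1 neighbor, so the degree of I is 1.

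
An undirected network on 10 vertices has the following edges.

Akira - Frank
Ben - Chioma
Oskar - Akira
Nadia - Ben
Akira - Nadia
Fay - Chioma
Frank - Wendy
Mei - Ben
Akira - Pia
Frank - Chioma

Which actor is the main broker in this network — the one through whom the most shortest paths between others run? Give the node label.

Akira

Unnormalized betweenness of each node: Akira:17, Ben:10, Chioma:12, Fay:0, Frank:14, Mei:0, Nadia:6, Oskar:0, Pia:0, Wendy:0.
Akira has the largest value, 17, making it the main broker — the node through which the most shortest paths run.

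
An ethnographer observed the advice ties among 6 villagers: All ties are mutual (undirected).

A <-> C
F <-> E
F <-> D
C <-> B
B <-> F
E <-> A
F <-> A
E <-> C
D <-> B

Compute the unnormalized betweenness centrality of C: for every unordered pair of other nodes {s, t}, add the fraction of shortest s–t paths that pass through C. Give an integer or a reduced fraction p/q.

Pairs whose geodesics pass through C — E–B: 1/2; B–A: 1/2.
All other pairs contribute 0.
Summing the contributions gives betweenness(C) = 1.

1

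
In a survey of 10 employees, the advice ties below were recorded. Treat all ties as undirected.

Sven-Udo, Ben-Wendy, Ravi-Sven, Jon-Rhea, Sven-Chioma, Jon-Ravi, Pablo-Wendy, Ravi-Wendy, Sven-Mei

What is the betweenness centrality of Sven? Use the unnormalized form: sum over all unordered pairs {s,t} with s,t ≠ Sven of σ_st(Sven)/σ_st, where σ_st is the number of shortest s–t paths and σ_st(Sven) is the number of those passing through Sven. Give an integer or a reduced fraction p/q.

Pairs whose geodesics pass through Sven — Rhea–Udo: 1; Rhea–Chioma: 1; Rhea–Mei: 1; Udo–Chioma: 1; Udo–Ben: 1; Udo–Wendy: 1; Udo–Jon: 1; Udo–Mei: 1; Udo–Ravi: 1; Udo–Pablo: 1; Chioma–Ben: 1; Chioma–Wendy: 1; Chioma–Jon: 1; Chioma–Mei: 1 … (+7 more pairs).
All other pairs contribute 0.
Summing the contributions gives betweenness(Sven) = 21.

21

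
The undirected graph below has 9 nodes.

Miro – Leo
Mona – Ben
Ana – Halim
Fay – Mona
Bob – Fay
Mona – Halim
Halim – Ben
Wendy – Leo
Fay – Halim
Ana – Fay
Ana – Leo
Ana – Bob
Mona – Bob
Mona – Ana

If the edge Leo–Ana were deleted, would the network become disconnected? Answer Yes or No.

Yes

Without the Leo–Ana edge there is no alternate route between Leo and Ana, so the network disconnects. It is a bridge.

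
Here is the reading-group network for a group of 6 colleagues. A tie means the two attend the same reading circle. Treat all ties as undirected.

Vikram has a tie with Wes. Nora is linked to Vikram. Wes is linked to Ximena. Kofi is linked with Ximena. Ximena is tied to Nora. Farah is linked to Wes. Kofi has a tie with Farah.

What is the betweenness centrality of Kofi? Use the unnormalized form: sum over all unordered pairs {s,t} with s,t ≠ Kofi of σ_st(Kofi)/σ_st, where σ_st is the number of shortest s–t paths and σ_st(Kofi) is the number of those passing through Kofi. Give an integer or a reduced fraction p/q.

Pairs whose geodesics pass through Kofi — Nora–Farah: 1/3; Ximena–Farah: 1/2.
All other pairs contribute 0.
Summing the contributions gives betweenness(Kofi) = 5/6.

5/6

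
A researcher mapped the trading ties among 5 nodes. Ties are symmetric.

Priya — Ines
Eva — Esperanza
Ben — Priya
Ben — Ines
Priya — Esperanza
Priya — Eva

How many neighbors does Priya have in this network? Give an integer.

Priya is directly tied to Ben, Esperanza, Eva, and Ines. That is 4 neighbors, so the degree of Priya is 4.

4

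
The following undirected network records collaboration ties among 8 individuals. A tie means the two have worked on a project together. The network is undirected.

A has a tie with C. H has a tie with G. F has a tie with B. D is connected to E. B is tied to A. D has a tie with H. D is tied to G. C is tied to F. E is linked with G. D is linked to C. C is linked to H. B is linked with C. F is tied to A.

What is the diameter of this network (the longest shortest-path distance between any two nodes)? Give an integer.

3

Eccentricity of each node (its greatest distance to any other): A:3, B:3, C:2, D:2, E:3, F:3, G:3, H:2.
The maximum eccentricity is 3, realized for instance by the pair E–F via E – D – C – F. So the diameter is 3.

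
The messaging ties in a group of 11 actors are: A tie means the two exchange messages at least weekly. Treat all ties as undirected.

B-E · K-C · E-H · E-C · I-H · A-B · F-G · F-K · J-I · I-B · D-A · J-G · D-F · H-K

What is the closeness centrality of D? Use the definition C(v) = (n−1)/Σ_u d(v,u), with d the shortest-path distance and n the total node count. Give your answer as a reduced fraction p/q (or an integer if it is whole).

10/23

Distances from D: A:1, B:2, C:3, E:3, F:1, G:2, H:3, I:3, J:3, K:2. Sum = 23.
n = 11, so closeness = 10/23.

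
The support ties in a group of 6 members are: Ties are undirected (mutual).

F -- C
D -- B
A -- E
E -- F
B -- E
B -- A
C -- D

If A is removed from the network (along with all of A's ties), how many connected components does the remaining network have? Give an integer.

A's neighbors (B and E) remain reachable from one another through other ties, so the rest of the network stays in one piece.

1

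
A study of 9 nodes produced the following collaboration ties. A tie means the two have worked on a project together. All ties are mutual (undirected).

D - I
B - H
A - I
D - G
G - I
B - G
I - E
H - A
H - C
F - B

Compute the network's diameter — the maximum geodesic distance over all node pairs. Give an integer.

Eccentricity of each node (its greatest distance to any other): A:3, B:3, C:4, D:4, E:4, F:4, G:3, H:3, I:3.
The maximum eccentricity is 4, realized for instance by the pair F–E via F – B – G – I – E. So the diameter is 4.

4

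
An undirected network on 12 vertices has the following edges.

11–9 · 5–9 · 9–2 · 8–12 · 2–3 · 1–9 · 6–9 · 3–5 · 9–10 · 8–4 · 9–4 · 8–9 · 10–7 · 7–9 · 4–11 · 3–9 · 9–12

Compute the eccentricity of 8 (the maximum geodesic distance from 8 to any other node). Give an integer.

Distances from 8: 1:2, 2:2, 3:2, 4:1, 5:2, 6:2, 7:2, 9:1, 10:2, 11:2, 12:1.
The largest is 2 (to 3, 6, 5, 2, 7, 11, 1, and 10), so the eccentricity of 8 is 2.

2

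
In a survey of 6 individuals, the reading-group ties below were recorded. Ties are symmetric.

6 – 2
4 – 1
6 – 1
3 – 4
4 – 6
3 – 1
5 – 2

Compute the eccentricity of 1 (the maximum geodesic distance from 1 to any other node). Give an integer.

Distances from 1: 2:2, 3:1, 4:1, 5:3, 6:1.
The largest is 3 (to 5), so the eccentricity of 1 is 3.

3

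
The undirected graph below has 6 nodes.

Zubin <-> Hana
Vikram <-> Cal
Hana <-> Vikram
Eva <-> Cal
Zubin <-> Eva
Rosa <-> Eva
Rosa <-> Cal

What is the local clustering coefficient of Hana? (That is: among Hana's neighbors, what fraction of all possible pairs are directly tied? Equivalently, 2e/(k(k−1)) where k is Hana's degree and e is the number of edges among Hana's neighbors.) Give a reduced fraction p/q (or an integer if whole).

Hana's neighbors: Vikram and Zubin (k = 2).
Possible neighbor pairs: C(2,2) = 1. Edges among them: none → e = 0.
Clustering(Hana) = 0/1.

0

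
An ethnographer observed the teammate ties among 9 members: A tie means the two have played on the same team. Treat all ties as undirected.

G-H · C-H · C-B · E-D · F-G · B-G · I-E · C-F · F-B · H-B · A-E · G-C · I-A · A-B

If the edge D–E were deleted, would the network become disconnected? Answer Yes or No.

Without the D–E edge there is no alternate route between D and E, so the network disconnects. It is a bridge.

Yes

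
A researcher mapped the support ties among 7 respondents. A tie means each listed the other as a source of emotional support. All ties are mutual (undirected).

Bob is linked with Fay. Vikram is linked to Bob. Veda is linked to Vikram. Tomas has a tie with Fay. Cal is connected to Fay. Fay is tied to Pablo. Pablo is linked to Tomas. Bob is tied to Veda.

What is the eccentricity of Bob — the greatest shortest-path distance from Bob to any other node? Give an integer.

2

Distances from Bob: Cal:2, Fay:1, Pablo:2, Tomas:2, Veda:1, Vikram:1.
The largest is 2 (to Tomas, Cal, and Pablo), so the eccentricity of Bob is 2.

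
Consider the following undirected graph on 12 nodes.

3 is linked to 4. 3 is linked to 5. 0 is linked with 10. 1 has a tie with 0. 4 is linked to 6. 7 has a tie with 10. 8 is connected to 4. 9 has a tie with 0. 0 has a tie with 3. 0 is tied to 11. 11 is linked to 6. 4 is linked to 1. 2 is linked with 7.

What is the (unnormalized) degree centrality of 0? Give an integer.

5

0 is directly tied to 1, 3, 9, 10, and 11. That is 5 neighbors, so the degree of 0 is 5.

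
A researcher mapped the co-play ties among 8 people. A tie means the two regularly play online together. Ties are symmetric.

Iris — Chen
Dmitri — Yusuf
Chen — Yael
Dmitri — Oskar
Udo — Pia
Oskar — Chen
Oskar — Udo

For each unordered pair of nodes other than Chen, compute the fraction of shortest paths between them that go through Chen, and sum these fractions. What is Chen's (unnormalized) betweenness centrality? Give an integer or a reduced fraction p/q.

11

Pairs whose geodesics pass through Chen — Dmitri–Iris: 1; Dmitri–Yael: 1; Yusuf–Iris: 1; Yusuf–Yael: 1; Oskar–Iris: 1; Oskar–Yael: 1; Iris–Pia: 1; Iris–Yael: 1; Iris–Udo: 1; Pia–Yael: 1; Yael–Udo: 1.
All other pairs contribute 0.
Summing the contributions gives betweenness(Chen) = 11.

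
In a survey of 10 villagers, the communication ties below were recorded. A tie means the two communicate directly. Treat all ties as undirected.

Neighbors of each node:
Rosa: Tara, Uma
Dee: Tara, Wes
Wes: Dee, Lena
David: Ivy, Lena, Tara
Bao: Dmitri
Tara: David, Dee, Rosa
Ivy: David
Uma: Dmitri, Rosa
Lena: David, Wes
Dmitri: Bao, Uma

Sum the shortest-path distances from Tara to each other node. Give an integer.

18

Distances from Tara: Bao:4, David:1, Dee:1, Dmitri:3, Ivy:2, Lena:2, Rosa:1, Uma:2, Wes:2.
Sum = 4 + 1 + 1 + 3 + 2 + 2 + 1 + 2 + 2 = 18.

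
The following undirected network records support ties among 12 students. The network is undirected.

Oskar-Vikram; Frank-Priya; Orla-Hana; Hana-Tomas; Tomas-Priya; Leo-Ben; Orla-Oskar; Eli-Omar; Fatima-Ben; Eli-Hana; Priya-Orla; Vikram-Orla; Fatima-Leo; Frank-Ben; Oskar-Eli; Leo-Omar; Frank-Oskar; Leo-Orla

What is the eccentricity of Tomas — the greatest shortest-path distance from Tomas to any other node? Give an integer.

Distances from Tomas: Ben:3, Eli:2, Fatima:4, Frank:2, Hana:1, Leo:3, Omar:3, Orla:2, Oskar:3, Priya:1, Vikram:3.
The largest is 4 (to Fatima), so the eccentricity of Tomas is 4.

4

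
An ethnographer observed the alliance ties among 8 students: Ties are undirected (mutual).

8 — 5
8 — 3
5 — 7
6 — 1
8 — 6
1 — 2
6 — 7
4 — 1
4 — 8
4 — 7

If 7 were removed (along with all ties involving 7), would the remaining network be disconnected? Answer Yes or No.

Even without 7, every remaining node can still reach every other (the residual graph is connected), so 7 is not a cut vertex.

No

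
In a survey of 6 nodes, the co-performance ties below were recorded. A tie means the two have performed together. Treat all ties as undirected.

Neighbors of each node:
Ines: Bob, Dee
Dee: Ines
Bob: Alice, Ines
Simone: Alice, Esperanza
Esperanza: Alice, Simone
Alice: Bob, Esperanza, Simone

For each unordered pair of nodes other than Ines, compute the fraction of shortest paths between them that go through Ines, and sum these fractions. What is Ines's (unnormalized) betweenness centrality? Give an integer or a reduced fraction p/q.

Pairs whose geodesics pass through Ines — Alice–Dee: 1; Bob–Dee: 1; Esperanza–Dee: 1; Simone–Dee: 1.
All other pairs contribute 0.
Summing the contributions gives betweenness(Ines) = 4.

4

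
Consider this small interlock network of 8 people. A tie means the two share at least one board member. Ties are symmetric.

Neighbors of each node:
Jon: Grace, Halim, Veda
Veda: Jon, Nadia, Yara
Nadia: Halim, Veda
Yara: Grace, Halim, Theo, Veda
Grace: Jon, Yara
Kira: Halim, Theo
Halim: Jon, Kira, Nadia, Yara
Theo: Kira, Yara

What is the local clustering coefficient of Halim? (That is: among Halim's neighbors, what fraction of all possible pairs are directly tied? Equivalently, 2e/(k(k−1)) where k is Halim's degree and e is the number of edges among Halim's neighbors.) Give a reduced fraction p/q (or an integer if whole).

Halim's neighbors: Jon, Kira, Nadia, and Yara (k = 4).
Possible neighbor pairs: C(4,2) = 6. Edges among them: none → e = 0.
Clustering(Halim) = 0/6 = 0.

0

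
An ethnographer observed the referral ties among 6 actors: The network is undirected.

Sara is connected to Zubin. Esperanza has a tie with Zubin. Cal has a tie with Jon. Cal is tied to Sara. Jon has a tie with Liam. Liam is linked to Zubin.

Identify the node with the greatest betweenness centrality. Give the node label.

Zubin

Unnormalized betweenness of each node: Cal:1, Esperanza:0, Jon:1, Liam:2, Sara:2, Zubin:5.
Zubin has the largest value, 5, making it the main broker — the node through which the most shortest paths run.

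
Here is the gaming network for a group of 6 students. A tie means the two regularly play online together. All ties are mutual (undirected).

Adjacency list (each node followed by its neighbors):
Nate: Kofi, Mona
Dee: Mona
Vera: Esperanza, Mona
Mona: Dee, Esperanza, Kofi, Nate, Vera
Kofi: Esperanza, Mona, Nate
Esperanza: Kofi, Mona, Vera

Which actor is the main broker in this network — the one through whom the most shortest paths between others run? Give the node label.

Mona

Unnormalized betweenness of each node: Dee:0, Esperanza:1/2, Kofi:1/2, Mona:6, Nate:0, Vera:0.
Mona has the largest value, 6, making it the main broker — the node through which the most shortest paths run.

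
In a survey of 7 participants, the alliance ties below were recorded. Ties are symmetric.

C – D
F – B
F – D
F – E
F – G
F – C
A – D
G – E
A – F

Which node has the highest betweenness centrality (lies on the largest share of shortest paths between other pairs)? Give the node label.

Unnormalized betweenness of each node: A:0, B:0, C:0, D:1/2, E:0, F:23/2, G:0.
F has the largest value, 23/2, making it the main broker — the node through which the most shortest paths run.

F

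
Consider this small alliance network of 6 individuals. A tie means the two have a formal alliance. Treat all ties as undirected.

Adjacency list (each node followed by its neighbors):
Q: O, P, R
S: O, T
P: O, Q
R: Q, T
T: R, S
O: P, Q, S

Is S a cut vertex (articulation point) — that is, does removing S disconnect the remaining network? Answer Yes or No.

Even without S, every remaining node can still reach every other (the residual graph is connected), so S is not a cut vertex.

No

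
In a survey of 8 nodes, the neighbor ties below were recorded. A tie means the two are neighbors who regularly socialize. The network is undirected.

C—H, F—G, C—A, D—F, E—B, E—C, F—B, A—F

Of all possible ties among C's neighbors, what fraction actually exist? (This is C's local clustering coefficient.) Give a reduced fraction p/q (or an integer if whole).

C's neighbors: A, E, and H (k = 3).
Possible neighbor pairs: C(3,2) = 3. Edges among them: none → e = 0.
Clustering(C) = 0/3 = 0.

0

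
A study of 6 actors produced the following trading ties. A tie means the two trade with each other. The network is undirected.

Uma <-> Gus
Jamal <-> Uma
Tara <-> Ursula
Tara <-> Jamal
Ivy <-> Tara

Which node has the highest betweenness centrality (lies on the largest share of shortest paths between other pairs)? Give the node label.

Tara

Unnormalized betweenness of each node: Gus:0, Ivy:0, Jamal:6, Tara:7, Uma:4, Ursula:0.
Tara has the largest value, 7, making it the main broker — the node through which the most shortest paths run.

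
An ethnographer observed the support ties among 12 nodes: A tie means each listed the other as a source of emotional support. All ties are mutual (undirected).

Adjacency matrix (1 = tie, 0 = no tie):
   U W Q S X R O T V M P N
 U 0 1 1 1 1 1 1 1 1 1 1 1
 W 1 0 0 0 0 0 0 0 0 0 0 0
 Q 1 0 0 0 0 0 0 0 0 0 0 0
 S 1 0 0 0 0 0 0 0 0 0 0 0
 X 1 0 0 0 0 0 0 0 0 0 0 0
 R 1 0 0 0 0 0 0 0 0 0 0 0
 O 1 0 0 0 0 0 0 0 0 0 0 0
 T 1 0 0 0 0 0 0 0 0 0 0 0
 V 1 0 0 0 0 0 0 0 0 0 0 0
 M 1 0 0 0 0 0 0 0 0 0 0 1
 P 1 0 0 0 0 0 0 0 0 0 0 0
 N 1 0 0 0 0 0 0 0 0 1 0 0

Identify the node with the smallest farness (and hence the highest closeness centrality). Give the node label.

U

Farness (sum of distances to all others) for each node — M:20, N:20, O:21, P:21, Q:21, R:21, S:21, T:21, U:11, V:21, W:21, X:21.
The smallest farness is 11, for U, so U has the highest closeness.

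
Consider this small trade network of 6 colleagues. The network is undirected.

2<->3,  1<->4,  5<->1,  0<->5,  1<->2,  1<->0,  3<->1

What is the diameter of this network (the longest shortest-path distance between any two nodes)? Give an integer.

2

Eccentricity of each node (its greatest distance to any other): 0:2, 1:1, 2:2, 3:2, 4:2, 5:2.
The maximum eccentricity is 2, realized for instance by the pair 0–4 via 0 – 1 – 4. So the diameter is 2.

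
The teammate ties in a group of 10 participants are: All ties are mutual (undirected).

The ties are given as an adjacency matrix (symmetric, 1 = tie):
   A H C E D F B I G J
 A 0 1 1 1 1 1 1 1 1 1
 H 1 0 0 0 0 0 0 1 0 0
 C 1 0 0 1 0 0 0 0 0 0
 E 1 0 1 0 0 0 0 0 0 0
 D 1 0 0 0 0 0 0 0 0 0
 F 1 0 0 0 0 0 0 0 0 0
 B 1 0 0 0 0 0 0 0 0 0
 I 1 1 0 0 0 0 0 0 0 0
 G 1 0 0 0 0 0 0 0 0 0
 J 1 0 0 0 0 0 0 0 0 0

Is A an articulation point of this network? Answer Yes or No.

Yes

Removing A leaves {H and I} with no path to {C and E}, so the network splits into 7 components. A is a cut vertex.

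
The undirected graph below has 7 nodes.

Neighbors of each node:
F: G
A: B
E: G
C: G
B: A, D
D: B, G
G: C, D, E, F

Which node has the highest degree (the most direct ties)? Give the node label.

Degrees — A:1, B:2, C:1, D:2, E:1, F:1, G:4.
The maximum is 4, attained only by G.

G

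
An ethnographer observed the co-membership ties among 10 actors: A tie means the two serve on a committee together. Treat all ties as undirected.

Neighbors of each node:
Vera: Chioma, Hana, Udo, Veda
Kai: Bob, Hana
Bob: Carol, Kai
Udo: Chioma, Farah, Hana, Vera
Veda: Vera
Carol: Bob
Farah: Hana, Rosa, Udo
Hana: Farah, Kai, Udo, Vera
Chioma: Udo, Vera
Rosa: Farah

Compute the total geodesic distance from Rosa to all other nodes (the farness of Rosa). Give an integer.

27

Distances from Rosa: Bob:4, Carol:5, Chioma:3, Farah:1, Hana:2, Kai:3, Udo:2, Veda:4, Vera:3.
Sum = 4 + 5 + 3 + 1 + 2 + 3 + 2 + 4 + 3 = 27.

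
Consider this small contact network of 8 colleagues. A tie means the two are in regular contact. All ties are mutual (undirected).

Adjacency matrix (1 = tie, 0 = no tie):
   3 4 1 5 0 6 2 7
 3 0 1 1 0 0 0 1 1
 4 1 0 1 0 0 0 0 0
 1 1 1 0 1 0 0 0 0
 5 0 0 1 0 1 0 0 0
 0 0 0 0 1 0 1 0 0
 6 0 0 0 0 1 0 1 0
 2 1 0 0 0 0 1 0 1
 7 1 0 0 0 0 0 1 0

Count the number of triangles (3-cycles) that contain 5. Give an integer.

5's neighbors are 0 and 1, but none of them are tied to each other, so no triangle contains 5.

0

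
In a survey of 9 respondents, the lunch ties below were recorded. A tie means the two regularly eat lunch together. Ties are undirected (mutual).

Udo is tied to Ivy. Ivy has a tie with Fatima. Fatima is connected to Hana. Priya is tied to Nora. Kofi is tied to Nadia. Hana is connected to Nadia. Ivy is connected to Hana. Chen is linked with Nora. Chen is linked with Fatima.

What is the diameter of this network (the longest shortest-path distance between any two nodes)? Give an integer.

6

Eccentricity of each node (its greatest distance to any other): Chen:4, Fatima:3, Hana:4, Ivy:4, Kofi:6, Nadia:5, Nora:5, Priya:6, Udo:5.
The maximum eccentricity is 6, realized for instance by the pair Kofi–Priya via Kofi – Nadia – Hana – Fatima – Chen – Nora – Priya. So the diameter is 6.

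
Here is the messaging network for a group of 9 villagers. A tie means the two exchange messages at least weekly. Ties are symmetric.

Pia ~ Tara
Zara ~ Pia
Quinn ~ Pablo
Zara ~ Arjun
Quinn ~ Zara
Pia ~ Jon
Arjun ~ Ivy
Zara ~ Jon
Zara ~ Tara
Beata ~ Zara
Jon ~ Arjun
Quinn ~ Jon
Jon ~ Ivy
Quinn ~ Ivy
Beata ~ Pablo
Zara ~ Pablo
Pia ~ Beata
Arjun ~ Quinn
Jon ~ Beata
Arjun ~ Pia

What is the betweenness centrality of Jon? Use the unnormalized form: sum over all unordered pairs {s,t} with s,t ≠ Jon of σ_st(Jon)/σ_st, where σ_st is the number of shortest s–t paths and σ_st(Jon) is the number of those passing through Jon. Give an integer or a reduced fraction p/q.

Pairs whose geodesics pass through Jon — Arjun–Beata: 1/3; Ivy–Tara: 2/5; Ivy–Beata: 1; Ivy–Zara: 1/3; Ivy–Pia: 1/2; Beata–Quinn: 1/3; Pia–Quinn: 1/3.
All other pairs contribute 0.
Summing the contributions gives betweenness(Jon) = 97/30.

97/30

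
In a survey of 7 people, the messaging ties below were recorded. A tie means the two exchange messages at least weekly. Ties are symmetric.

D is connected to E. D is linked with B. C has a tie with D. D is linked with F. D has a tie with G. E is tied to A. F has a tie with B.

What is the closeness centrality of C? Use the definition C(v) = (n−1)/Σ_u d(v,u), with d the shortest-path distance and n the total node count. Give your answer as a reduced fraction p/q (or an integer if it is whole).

Distances from C: A:3, B:2, D:1, E:2, F:2, G:2. Sum = 12.
n = 7, so closeness = 6/12 = 1/2.

1/2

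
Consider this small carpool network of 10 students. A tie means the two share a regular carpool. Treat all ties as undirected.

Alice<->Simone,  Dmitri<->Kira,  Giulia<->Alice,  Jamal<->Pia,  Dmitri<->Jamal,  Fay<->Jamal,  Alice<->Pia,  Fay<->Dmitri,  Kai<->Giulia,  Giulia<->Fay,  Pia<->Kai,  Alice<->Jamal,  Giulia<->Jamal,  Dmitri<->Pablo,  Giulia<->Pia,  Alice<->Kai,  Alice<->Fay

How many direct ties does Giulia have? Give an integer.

Giulia is directly tied to Alice, Fay, Jamal, Kai, and Pia. That is 5 neighbors, so the degree of Giulia is 5.

5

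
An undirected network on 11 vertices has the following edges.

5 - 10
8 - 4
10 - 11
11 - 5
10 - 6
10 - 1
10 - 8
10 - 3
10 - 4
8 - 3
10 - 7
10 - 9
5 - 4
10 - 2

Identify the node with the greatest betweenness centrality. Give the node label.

Unnormalized betweenness of each node: 1:0, 2:0, 3:0, 4:1/2, 5:1/2, 6:0, 7:0, 8:1/2, 9:0, 10:79/2, 11:0.
10 has the largest value, 79/2, making it the main broker — the node through which the most shortest paths run.

10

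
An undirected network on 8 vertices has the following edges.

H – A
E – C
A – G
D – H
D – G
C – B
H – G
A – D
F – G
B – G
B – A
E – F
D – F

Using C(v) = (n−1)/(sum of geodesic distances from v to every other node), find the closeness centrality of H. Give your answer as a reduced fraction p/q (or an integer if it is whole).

Distances from H: A:1, B:2, C:3, D:1, E:3, F:2, G:1. Sum = 13.
n = 8, so closeness = 7/13.

7/13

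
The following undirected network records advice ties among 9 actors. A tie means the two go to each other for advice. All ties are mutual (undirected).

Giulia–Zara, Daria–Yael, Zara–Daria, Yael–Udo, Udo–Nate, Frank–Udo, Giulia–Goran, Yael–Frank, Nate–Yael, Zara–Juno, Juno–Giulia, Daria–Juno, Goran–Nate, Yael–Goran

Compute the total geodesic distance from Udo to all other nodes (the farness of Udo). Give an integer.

Distances from Udo: Daria:2, Frank:1, Giulia:3, Goran:2, Juno:3, Nate:1, Yael:1, Zara:3.
Sum = 2 + 1 + 3 + 2 + 3 + 1 + 1 + 3 = 16.

16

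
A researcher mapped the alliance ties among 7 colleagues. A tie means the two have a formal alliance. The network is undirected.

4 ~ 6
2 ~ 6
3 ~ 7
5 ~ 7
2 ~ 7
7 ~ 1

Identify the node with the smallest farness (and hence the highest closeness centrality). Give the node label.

Farness (sum of distances to all others) for each node — 1:14, 2:10, 3:14, 4:18, 5:14, 6:13, 7:9.
The smallest farness is 9, for 7, so 7 has the highest closeness.

7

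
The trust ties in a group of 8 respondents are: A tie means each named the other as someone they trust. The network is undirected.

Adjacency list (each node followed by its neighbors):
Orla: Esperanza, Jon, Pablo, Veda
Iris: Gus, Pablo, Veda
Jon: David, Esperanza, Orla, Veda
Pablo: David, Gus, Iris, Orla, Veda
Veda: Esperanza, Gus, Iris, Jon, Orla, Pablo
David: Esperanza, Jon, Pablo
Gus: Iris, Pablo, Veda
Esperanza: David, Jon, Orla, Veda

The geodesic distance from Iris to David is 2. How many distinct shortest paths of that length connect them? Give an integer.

The shortest distance is 2, and the only length-2 path is Iris–Pablo–David. So there is exactly 1 shortest path.

1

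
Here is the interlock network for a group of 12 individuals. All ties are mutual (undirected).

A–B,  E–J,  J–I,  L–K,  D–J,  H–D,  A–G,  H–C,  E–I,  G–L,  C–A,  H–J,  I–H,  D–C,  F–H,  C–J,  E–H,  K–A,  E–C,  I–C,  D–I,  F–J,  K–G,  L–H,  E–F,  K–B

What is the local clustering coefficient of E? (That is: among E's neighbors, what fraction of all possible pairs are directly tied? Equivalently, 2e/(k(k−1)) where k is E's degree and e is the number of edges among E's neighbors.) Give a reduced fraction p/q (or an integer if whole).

E's neighbors: C, F, H, I, and J (k = 5).
Possible neighbor pairs: C(5,2) = 10. Edges among them: C–H, C–I, C–J, F–H, F–J, H–I, H–J, I–J → e = 8.
Clustering(E) = 8/10 = 4/5.

4/5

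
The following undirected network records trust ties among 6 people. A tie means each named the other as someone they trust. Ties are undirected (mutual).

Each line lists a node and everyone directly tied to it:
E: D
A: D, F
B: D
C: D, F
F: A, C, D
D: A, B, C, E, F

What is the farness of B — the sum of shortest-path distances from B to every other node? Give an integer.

9

Distances from B: A:2, C:2, D:1, E:2, F:2.
Sum = 2 + 2 + 1 + 2 + 2 = 9.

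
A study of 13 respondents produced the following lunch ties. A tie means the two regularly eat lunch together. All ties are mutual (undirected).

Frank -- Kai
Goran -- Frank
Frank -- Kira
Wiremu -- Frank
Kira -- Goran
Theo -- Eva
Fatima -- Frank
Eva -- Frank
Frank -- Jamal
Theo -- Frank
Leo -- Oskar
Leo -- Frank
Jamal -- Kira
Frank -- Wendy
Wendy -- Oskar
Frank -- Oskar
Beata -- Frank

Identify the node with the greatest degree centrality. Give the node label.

Frank

Degrees — Beata:1, Eva:2, Fatima:1, Frank:12, Goran:2, Jamal:2, Kai:1, Kira:3, Leo:2, Oskar:3, Theo:2, Wendy:2, Wiremu:1.
The maximum is 12, attained only by Frank.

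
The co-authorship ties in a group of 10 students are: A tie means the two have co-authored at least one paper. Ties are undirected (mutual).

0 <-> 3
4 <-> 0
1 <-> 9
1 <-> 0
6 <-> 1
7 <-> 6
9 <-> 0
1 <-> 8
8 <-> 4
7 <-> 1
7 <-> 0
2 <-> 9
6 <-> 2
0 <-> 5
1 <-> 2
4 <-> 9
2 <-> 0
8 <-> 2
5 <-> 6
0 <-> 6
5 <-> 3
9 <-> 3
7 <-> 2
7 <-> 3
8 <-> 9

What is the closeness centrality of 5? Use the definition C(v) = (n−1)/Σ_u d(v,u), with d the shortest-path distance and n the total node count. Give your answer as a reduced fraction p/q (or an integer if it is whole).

9/16

Distances from 5: 0:1, 1:2, 2:2, 3:1, 4:2, 6:1, 7:2, 8:3, 9:2. Sum = 16.
n = 10, so closeness = 9/16.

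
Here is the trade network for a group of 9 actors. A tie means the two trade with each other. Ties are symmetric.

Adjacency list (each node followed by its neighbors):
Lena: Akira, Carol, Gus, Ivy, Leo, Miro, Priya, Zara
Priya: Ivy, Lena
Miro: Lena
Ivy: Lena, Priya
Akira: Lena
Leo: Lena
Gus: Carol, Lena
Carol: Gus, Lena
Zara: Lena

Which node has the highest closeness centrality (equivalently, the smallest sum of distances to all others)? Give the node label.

Farness (sum of distances to all others) for each node — Akira:15, Carol:14, Gus:14, Ivy:14, Lena:8, Leo:15, Miro:15, Priya:14, Zara:15.
The smallest farness is 8, for Lena, so Lena has the highest closeness.

Lena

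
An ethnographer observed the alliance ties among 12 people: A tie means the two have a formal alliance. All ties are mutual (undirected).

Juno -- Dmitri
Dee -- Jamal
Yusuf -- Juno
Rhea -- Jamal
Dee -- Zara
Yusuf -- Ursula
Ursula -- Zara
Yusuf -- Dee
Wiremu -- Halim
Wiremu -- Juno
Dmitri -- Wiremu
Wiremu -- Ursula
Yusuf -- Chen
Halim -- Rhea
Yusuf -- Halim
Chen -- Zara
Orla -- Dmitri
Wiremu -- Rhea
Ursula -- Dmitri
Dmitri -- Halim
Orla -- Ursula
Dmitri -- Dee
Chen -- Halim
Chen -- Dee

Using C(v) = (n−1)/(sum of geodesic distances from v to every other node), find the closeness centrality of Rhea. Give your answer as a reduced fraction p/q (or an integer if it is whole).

Distances from Rhea: Chen:2, Dee:2, Dmitri:2, Halim:1, Jamal:1, Juno:2, Orla:3, Ursula:2, Wiremu:1, Yusuf:2, Zara:3. Sum = 21.
n = 12, so closeness = 11/21.

11/21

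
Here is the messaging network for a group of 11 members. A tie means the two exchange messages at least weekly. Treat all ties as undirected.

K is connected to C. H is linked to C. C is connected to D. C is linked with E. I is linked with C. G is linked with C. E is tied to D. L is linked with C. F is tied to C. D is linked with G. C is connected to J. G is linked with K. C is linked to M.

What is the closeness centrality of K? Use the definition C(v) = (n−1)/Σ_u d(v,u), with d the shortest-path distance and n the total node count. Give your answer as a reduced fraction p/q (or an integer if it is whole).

5/9

Distances from K: C:1, D:2, E:2, F:2, G:1, H:2, I:2, J:2, L:2, M:2. Sum = 18.
n = 11, so closeness = 10/18 = 5/9.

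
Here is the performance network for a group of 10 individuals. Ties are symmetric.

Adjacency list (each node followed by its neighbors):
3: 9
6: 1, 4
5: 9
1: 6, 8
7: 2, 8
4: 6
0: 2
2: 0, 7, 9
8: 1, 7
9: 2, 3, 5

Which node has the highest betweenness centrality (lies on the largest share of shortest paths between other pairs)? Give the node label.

2

Unnormalized betweenness of each node: 0:0, 1:14, 2:23, 3:0, 4:0, 5:0, 6:8, 7:20, 8:18, 9:15.
2 has the largest value, 23, making it the main broker — the node through which the most shortest paths run.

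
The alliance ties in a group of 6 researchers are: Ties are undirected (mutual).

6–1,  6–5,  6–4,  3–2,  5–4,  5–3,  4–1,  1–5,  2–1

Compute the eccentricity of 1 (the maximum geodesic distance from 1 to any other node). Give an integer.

2

Distances from 1: 2:1, 3:2, 4:1, 5:1, 6:1.
The largest is 2 (to 3), so the eccentricity of 1 is 2.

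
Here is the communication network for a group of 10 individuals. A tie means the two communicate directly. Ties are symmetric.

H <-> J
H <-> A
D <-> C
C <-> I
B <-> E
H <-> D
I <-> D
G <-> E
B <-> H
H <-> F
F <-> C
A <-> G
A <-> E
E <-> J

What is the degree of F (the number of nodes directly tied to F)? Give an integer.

2

F is directly tied to C and H. That is 2 neighbors, so the degree of F is 2.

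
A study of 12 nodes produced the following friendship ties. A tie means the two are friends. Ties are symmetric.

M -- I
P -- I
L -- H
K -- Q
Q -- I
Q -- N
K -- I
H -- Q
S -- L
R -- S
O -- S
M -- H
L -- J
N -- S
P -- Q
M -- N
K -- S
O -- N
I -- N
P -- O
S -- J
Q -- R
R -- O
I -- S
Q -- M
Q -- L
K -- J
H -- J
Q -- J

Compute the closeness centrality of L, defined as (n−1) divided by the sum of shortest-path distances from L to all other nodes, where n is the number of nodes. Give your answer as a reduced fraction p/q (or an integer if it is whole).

11/18

Distances from L: H:1, I:2, J:1, K:2, M:2, N:2, O:2, P:2, Q:1, R:2, S:1. Sum = 18.
n = 12, so closeness = 11/18.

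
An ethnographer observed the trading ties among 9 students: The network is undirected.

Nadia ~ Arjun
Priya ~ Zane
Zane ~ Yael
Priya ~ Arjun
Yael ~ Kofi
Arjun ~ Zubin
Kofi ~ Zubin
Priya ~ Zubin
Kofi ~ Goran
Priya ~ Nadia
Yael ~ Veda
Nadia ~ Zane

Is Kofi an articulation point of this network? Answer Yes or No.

Yes

Removing Kofi leaves {Arjun, Nadia, Priya, Veda, Yael, Zane, and Zubin} with no path to {Goran}, so the network splits into 2 components. Kofi is a cut vertex.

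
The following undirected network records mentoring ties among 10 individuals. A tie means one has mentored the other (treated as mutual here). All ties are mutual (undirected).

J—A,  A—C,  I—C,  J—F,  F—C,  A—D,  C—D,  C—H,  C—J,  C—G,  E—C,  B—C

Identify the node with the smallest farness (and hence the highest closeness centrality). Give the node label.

C

Farness (sum of distances to all others) for each node — A:15, B:17, C:9, D:16, E:17, F:16, G:17, H:17, I:17, J:15.
The smallest farness is 9, for C, so C has the highest closeness.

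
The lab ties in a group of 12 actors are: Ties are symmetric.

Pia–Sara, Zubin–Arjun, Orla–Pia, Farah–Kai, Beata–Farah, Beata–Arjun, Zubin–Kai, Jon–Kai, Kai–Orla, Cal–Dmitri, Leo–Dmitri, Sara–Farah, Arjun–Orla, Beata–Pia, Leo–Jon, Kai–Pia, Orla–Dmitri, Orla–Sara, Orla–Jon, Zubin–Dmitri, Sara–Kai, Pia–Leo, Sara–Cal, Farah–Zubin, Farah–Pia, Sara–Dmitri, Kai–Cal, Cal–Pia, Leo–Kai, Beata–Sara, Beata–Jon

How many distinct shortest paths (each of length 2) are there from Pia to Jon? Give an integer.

The shortest distance is 2. The length-2 paths are: Pia–Beata–Jon; Pia–Kai–Jon; Pia–Leo–Jon; Pia–Orla–Jon.
That gives 4 distinct shortest paths.

4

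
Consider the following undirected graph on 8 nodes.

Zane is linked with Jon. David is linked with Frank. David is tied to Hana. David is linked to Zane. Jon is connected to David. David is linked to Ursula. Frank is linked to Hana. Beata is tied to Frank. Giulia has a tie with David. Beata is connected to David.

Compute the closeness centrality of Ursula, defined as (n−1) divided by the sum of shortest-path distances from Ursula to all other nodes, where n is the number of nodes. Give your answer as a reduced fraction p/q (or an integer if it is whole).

7/13

Distances from Ursula: Beata:2, David:1, Frank:2, Giulia:2, Hana:2, Jon:2, Zane:2. Sum = 13.
n = 8, so closeness = 7/13.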